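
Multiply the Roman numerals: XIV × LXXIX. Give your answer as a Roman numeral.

XIV = 14
LXXIX = 79
14 × 79 = 1106

MCVI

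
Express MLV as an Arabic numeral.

MLV: M=1000, L=50, V=5
1000 + 50 + 5 = 1055

1055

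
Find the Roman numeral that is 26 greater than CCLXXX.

CCLXXX = 280
280 + 26 = 306

CCCVI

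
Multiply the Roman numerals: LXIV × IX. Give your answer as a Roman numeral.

LXIV = 64
IX = 9
64 × 9 = 576

DLXXVI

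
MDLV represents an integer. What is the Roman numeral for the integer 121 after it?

MDLV = 1555
1555 + 121 = 1676

MDCLXXVI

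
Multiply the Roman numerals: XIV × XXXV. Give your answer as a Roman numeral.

XIV = 14
XXXV = 35
14 × 35 = 490

CDXC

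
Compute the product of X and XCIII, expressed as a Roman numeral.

X = 10
XCIII = 93
10 × 93 = 930

CMXXX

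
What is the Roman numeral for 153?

Convert 153 to Roman numerals:
  153 contains 1×100 (C)
  53 contains 1×50 (L)
  3 contains 3×1 (III)

CLIII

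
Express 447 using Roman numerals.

Convert 447 to Roman numerals:
  447 contains 1×400 (CD)
  47 contains 1×40 (XL)
  7 contains 1×5 (V)
  2 contains 2×1 (II)

CDXLVII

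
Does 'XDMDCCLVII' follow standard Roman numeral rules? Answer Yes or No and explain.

'XDMDCCLVII': D should not appear more than once

No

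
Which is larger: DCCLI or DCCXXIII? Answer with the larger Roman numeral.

DCCLI = 751
DCCXXIII = 723
751 is larger

DCCLI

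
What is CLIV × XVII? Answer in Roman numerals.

CLIV = 154
XVII = 17
154 × 17 = 2618

MMDCXVIII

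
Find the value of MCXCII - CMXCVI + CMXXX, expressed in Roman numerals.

MCXCII = 1192, CMXCVI = 996, CMXXX = 930
1192 - 996 = 196
196 + 930 = 1126

MCXXVI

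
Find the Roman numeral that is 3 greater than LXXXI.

LXXXI = 81
81 + 3 = 84

LXXXIV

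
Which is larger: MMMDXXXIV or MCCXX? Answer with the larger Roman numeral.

MMMDXXXIV = 3534
MCCXX = 1220
3534 is larger

MMMDXXXIV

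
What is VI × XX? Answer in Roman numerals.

VI = 6
XX = 20
6 × 20 = 120

CXX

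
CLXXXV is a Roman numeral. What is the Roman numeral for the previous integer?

CLXXXV = 185; previous is 184

CLXXXIV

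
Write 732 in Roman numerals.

Convert 732 to Roman numerals:
  732 contains 1×500 (D)
  232 contains 2×100 (CC)
  32 contains 3×10 (XXX)
  2 contains 2×1 (II)

DCCXXXII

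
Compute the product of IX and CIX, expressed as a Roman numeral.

IX = 9
CIX = 109
9 × 109 = 981

CMLXXXI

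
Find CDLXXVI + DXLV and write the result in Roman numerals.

CDLXXVI = 476
DXLV = 545
476 + 545 = 1021

MXXI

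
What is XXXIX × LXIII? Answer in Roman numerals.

XXXIX = 39
LXIII = 63
39 × 63 = 2457

MMCDLVII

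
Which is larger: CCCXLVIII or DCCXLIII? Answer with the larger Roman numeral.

CCCXLVIII = 348
DCCXLIII = 743
743 is larger

DCCXLIII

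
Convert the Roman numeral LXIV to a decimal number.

LXIV: L=50, X=10, IV=4
50 + 10 + 4 = 64

64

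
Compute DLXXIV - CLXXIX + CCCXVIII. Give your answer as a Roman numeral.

DLXXIV = 574, CLXXIX = 179, CCCXVIII = 318
574 - 179 = 395
395 + 318 = 713

DCCXIII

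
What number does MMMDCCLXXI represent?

MMMDCCLXXI: M=1000, M=1000, M=1000, D=500, C=100, C=100, L=50, X=10, X=10, I=1
1000 + 1000 + 1000 + 500 + 100 + 100 + 50 + 10 + 10 + 1 = 3771

3771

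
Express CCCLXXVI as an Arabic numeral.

CCCLXXVI: C=100, C=100, C=100, L=50, X=10, X=10, V=5, I=1
100 + 100 + 100 + 50 + 10 + 10 + 5 + 1 = 376

376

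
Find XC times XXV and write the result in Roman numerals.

XC = 90
XXV = 25
90 × 25 = 2250

MMCCL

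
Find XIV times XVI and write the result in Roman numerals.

XIV = 14
XVI = 16
14 × 16 = 224

CCXXIV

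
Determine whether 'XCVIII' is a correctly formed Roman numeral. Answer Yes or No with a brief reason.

'XCVIII': Check the rules: uses only the symbols I, V, X, L, C, D, M; no symbol is repeated more than three times in a row; V, L and D each appear at most once; the only place a smaller symbol precedes a larger one is the allowed subtractive pair XC, the symbol right after such a pair (if any) is smaller than the pair's first symbol, and otherwise the values never increase from left to right. Value: XC (90) + V (5) + I (1) + I (1) + I (1) = 98. So it is a valid standard Roman numeral.

Yes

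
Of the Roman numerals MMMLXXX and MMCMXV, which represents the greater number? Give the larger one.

MMMLXXX = 3080
MMCMXV = 2915
3080 is larger

MMMLXXX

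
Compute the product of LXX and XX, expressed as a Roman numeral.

LXX = 70
XX = 20
70 × 20 = 1400

MCD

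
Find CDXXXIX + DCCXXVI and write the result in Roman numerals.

CDXXXIX = 439
DCCXXVI = 726
439 + 726 = 1165

MCLXV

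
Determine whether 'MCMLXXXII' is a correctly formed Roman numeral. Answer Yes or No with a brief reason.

'MCMLXXXII': Check the rules: uses only the symbols I, V, X, L, C, D, M; no symbol is repeated more than three times in a row; V, L and D each appear at most once; the only place a smaller symbol precedes a larger one is the allowed subtractive pair CM, the symbol right after such a pair (if any) is smaller than the pair's first symbol, and otherwise the values never increase from left to right. Value: M (1000) + CM (900) + L (50) + X (10) + X (10) + X (10) + I (1) + I (1) = 1982. So it is a valid standard Roman numeral.

Yes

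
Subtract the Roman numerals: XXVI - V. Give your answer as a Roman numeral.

XXVI = 26
V = 5
26 - 5 = 21

XXI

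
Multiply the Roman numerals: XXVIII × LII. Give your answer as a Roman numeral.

XXVIII = 28
LII = 52
28 × 52 = 1456

MCDLVI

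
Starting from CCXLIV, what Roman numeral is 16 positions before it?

CCXLIV = 244
244 - 16 = 228

CCXXVIII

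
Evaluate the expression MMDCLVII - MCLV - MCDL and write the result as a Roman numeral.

MMDCLVII = 2657, MCLV = 1155, MCDL = 1450
2657 - 1155 = 1502
1502 - 1450 = 52

LII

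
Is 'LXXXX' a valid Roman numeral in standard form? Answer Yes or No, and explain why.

'LXXXX': More than 3 consecutive X's

No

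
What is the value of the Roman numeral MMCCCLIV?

MMCCCLIV: M=1000, M=1000, C=100, C=100, C=100, L=50, IV=4
1000 + 1000 + 100 + 100 + 100 + 50 + 4 = 2354

2354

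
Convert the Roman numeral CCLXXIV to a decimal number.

CCLXXIV: C=100, C=100, L=50, X=10, X=10, IV=4
100 + 100 + 50 + 10 + 10 + 4 = 274

274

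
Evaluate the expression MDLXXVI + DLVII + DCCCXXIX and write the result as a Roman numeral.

MDLXXVI = 1576, DLVII = 557, DCCCXXIX = 829
1576 + 557 = 2133
2133 + 829 = 2962

MMCMLXII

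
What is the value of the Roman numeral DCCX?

DCCX: D=500, C=100, C=100, X=10
500 + 100 + 100 + 10 = 710

710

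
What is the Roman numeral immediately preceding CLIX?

CLIX = 159; previous is 158

CLVIII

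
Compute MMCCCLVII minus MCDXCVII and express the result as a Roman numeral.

MMCCCLVII = 2357
MCDXCVII = 1497
2357 - 1497 = 860

DCCCLX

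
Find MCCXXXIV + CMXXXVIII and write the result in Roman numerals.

MCCXXXIV = 1234
CMXXXVIII = 938
1234 + 938 = 2172

MMCLXXII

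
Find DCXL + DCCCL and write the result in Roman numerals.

DCXL = 640
DCCCL = 850
640 + 850 = 1490

MCDXC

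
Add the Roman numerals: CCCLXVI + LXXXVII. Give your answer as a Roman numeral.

CCCLXVI = 366
LXXXVII = 87
366 + 87 = 453

CDLIII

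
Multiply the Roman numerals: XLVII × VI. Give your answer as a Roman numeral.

XLVII = 47
VI = 6
47 × 6 = 282

CCLXXXII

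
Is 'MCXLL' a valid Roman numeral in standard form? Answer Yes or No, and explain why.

'MCXLL': L should not appear more than once

No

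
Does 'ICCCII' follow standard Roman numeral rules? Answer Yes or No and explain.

'ICCCII': Invalid subtractive combination: IC

No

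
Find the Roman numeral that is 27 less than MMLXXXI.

MMLXXXI = 2081
2081 - 27 = 2054

MMLIV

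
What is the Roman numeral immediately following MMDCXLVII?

MMDCXLVII = 2647, so the next integer is 2647 + 1 = 2648

MMDCXLVIII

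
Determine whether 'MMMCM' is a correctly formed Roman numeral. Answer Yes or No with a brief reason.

'MMMCM': Check the rules: uses only the symbols I, V, X, L, C, D, M; no symbol is repeated more than three times in a row; V, L and D each appear at most once; the only place a smaller symbol precedes a larger one is the allowed subtractive pair CM, the symbol right after such a pair (if any) is smaller than the pair's first symbol, and otherwise the values never increase from left to right. Value: M (1000) + M (1000) + M (1000) + CM (900) = 3900. So it is a valid standard Roman numeral.

Yes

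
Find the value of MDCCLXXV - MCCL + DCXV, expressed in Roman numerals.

MDCCLXXV = 1775, MCCL = 1250, DCXV = 615
1775 - 1250 = 525
525 + 615 = 1140

MCXL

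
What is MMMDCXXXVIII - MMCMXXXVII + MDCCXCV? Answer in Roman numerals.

MMMDCXXXVIII = 3638, MMCMXXXVII = 2937, MDCCXCV = 1795
3638 - 2937 = 701
701 + 1795 = 2496

MMCDXCVI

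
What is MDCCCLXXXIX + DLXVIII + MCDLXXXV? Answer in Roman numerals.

MDCCCLXXXIX = 1889, DLXVIII = 568, MCDLXXXV = 1485
1889 + 568 = 2457
2457 + 1485 = 3942

MMMCMXLII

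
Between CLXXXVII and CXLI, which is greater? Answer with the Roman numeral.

CLXXXVII = 187
CXLI = 141
187 is larger

CLXXXVII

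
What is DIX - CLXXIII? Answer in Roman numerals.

DIX = 509
CLXXIII = 173
509 - 173 = 336

CCCXXXVI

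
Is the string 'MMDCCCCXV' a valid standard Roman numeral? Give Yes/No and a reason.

'MMDCCCCXV': More than 3 consecutive C's

No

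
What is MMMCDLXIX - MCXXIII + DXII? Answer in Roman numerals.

MMMCDLXIX = 3469, MCXXIII = 1123, DXII = 512
3469 - 1123 = 2346
2346 + 512 = 2858

MMDCCCLVIII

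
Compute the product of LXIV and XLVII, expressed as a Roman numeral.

LXIV = 64
XLVII = 47
64 × 47 = 3008

MMMVIII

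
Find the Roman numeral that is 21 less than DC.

DC = 600
600 - 21 = 579

DLXXIX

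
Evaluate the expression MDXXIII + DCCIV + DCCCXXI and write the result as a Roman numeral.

MDXXIII = 1523, DCCIV = 704, DCCCXXI = 821
1523 + 704 = 2227
2227 + 821 = 3048

MMMXLVIII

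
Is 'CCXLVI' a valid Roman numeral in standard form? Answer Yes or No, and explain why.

'CCXLVI': Check the rules: uses only the symbols I, V, X, L, C, D, M; no symbol is repeated more than three times in a row; V, L and D each appear at most once; the only place a smaller symbol precedes a larger one is the allowed subtractive pair XL, the symbol right after such a pair (if any) is smaller than the pair's first symbol, and otherwise the values never increase from left to right. Value: C (100) + C (100) + XL (40) + V (5) + I (1) = 246. So it is a valid standard Roman numeral.

Yes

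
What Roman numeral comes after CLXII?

CLXII = 162; next is 163

CLXIII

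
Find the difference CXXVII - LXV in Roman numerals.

CXXVII = 127
LXV = 65
127 - 65 = 62

LXII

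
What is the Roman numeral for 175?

Convert 175 to Roman numerals:
  175 contains 1×100 (C)
  75 contains 1×50 (L)
  25 contains 2×10 (XX)
  5 contains 1×5 (V)

CLXXV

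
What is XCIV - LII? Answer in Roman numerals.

XCIV = 94
LII = 52
94 - 52 = 42

XLII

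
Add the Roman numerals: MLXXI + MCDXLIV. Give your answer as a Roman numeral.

MLXXI = 1071
MCDXLIV = 1444
1071 + 1444 = 2515

MMDXV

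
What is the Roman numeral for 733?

Convert 733 to Roman numerals:
  733 contains 1×500 (D)
  233 contains 2×100 (CC)
  33 contains 3×10 (XXX)
  3 contains 3×1 (III)

DCCXXXIII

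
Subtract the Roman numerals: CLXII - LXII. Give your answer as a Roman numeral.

CLXII = 162
LXII = 62
162 - 62 = 100

C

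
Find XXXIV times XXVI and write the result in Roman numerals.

XXXIV = 34
XXVI = 26
34 × 26 = 884

DCCCLXXXIV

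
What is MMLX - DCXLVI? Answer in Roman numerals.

MMLX = 2060
DCXLVI = 646
2060 - 646 = 1414

MCDXIV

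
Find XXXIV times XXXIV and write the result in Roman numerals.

XXXIV = 34
XXXIV = 34
34 × 34 = 1156

MCLVI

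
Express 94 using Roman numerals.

Convert 94 to Roman numerals:
  94 contains 1×90 (XC)
  4 contains 1×4 (IV)

XCIV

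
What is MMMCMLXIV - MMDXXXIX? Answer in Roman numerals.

MMMCMLXIV = 3964
MMDXXXIX = 2539
3964 - 2539 = 1425

MCDXXV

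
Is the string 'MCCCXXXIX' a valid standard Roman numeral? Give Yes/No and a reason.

'MCCCXXXIX': Check the rules: uses only the symbols I, V, X, L, C, D, M; no symbol is repeated more than three times in a row; V, L and D each appear at most once; the only place a smaller symbol precedes a larger one is the allowed subtractive pair IX, the symbol right after such a pair (if any) is smaller than the pair's first symbol, and otherwise the values never increase from left to right. Value: M (1000) + C (100) + C (100) + C (100) + X (10) + X (10) + X (10) + IX (9) = 1339. So it is a valid standard Roman numeral.

Yes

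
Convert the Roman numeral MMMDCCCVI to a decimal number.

MMMDCCCVI: M=1000, M=1000, M=1000, D=500, C=100, C=100, C=100, V=5, I=1
1000 + 1000 + 1000 + 500 + 100 + 100 + 100 + 5 + 1 = 3806

3806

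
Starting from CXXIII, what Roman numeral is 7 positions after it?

CXXIII = 123
123 + 7 = 130

CXXX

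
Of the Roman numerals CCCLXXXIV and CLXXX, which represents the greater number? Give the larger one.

CCCLXXXIV = 384
CLXXX = 180
384 is larger

CCCLXXXIV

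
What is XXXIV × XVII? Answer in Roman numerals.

XXXIV = 34
XVII = 17
34 × 17 = 578

DLXXVIII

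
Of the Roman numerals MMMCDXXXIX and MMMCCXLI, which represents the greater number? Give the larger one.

MMMCDXXXIX = 3439
MMMCCXLI = 3241
3439 is larger

MMMCDXXXIX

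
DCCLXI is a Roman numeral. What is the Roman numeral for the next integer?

DCCLXI = 761; next is 762

DCCLXII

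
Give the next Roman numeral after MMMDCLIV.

MMMDCLIV = 3654; next is 3655

MMMDCLV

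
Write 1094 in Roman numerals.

Convert 1094 to Roman numerals:
  1094 contains 1×1000 (M)
  94 contains 1×90 (XC)
  4 contains 1×4 (IV)

MXCIV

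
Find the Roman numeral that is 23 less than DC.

DC = 600
600 - 23 = 577

DLXXVII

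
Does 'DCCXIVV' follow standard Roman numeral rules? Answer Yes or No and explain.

'DCCXIVV': V should not appear more than once

No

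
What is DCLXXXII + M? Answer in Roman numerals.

DCLXXXII = 682
M = 1000
682 + 1000 = 1682

MDCLXXXII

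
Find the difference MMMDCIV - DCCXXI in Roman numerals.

MMMDCIV = 3604
DCCXXI = 721
3604 - 721 = 2883

MMDCCCLXXXIII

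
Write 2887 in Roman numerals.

Convert 2887 to Roman numerals:
  2887 contains 2×1000 (MM)
  887 contains 1×500 (D)
  387 contains 3×100 (CCC)
  87 contains 1×50 (L)
  37 contains 3×10 (XXX)
  7 contains 1×5 (V)
  2 contains 2×1 (II)

MMDCCCLXXXVII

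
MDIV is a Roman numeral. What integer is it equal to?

MDIV: M=1000, D=500, IV=4
1000 + 500 + 4 = 1504

1504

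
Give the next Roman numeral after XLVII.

XLVII = 47; next is 48

XLVIII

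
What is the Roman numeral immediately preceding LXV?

LXV = 65, so the previous integer is 65 - 1 = 64

LXIV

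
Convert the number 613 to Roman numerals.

Convert 613 to Roman numerals:
  613 contains 1×500 (D)
  113 contains 1×100 (C)
  13 contains 1×10 (X)
  3 contains 3×1 (III)

DCXIII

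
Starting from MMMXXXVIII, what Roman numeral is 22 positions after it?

MMMXXXVIII = 3038
3038 + 22 = 3060

MMMLX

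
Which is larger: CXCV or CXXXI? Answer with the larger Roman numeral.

CXCV = 195
CXXXI = 131
195 is larger

CXCV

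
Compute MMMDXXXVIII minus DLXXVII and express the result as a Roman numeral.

MMMDXXXVIII = 3538
DLXXVII = 577
3538 - 577 = 2961

MMCMLXI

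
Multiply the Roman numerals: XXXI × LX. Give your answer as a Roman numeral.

XXXI = 31
LX = 60
31 × 60 = 1860

MDCCCLX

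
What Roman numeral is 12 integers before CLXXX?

CLXXX = 180
180 - 12 = 168

CLXVIII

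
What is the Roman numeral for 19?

Convert 19 to Roman numerals:
  19 contains 1×10 (X)
  9 contains 1×9 (IX)

XIX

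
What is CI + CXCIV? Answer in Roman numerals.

CI = 101
CXCIV = 194
101 + 194 = 295

CCXCV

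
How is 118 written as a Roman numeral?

Convert 118 to Roman numerals:
  118 contains 1×100 (C)
  18 contains 1×10 (X)
  8 contains 1×5 (V)
  3 contains 3×1 (III)

CXVIII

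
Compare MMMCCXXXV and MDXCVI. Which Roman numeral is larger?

MMMCCXXXV = 3235
MDXCVI = 1596
3235 is larger

MMMCCXXXV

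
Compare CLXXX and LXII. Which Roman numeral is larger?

CLXXX = 180
LXII = 62
180 is larger

CLXXX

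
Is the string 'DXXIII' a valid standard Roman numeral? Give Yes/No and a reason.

'DXXIII': Check the rules: uses only the symbols I, V, X, L, C, D, M; no symbol is repeated more than three times in a row; V, L and D each appear at most once; no smaller symbol precedes a larger one (values never increase from left to right). Value: D (500) + X (10) + X (10) + I (1) + I (1) + I (1) = 523. So it is a valid standard Roman numeral.

Yes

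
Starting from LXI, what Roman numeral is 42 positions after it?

LXI = 61
61 + 42 = 103

CIII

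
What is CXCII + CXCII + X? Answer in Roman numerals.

CXCII = 192, CXCII = 192, X = 10
192 + 192 = 384
384 + 10 = 394

CCCXCIV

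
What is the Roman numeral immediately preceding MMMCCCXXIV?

MMMCCCXXIV = 3324, so the previous integer is 3324 - 1 = 3323

MMMCCCXXIII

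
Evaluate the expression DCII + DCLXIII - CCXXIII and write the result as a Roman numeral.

DCII = 602, DCLXIII = 663, CCXXIII = 223
602 + 663 = 1265
1265 - 223 = 1042

MXLII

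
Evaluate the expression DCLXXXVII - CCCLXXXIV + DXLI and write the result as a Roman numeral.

DCLXXXVII = 687, CCCLXXXIV = 384, DXLI = 541
687 - 384 = 303
303 + 541 = 844

DCCCXLIV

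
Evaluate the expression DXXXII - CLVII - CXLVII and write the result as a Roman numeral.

DXXXII = 532, CLVII = 157, CXLVII = 147
532 - 157 = 375
375 - 147 = 228

CCXXVIII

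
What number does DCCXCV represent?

DCCXCV: D=500, C=100, C=100, XC=90, V=5
500 + 100 + 100 + 90 + 5 = 795

795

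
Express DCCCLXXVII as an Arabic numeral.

DCCCLXXVII: D=500, C=100, C=100, C=100, L=50, X=10, X=10, V=5, I=1, I=1
500 + 100 + 100 + 100 + 50 + 10 + 10 + 5 + 1 + 1 = 877

877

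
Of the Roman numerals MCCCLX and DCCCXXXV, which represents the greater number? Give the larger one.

MCCCLX = 1360
DCCCXXXV = 835
1360 is larger

MCCCLX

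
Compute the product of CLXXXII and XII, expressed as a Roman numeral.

CLXXXII = 182
XII = 12
182 × 12 = 2184

MMCLXXXIV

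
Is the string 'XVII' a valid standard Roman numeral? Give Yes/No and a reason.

'XVII': Check the rules: uses only the symbols I, V, X, L, C, D, M; no symbol is repeated more than three times in a row; V, L and D each appear at most once; no smaller symbol precedes a larger one (values never increase from left to right). Value: X (10) + V (5) + I (1) + I (1) = 17. So it is a valid standard Roman numeral.

Yes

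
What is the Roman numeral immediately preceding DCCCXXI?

DCCCXXI = 821, so the previous integer is 821 - 1 = 820

DCCCXX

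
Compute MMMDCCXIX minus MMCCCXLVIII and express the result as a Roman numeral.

MMMDCCXIX = 3719
MMCCCXLVIII = 2348
3719 - 2348 = 1371

MCCCLXXI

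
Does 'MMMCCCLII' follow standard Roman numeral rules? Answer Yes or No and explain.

'MMMCCCLII': Check the rules: uses only the symbols I, V, X, L, C, D, M; no symbol is repeated more than three times in a row; V, L and D each appear at most once; no smaller symbol precedes a larger one (values never increase from left to right). Value: M (1000) + M (1000) + M (1000) + C (100) + C (100) + C (100) + L (50) + I (1) + I (1) = 3352. So it is a valid standard Roman numeral.

Yes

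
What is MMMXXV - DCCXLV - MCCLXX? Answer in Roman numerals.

MMMXXV = 3025, DCCXLV = 745, MCCLXX = 1270
3025 - 745 = 2280
2280 - 1270 = 1010

MX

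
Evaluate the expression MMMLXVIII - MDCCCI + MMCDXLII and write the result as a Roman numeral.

MMMLXVIII = 3068, MDCCCI = 1801, MMCDXLII = 2442
3068 - 1801 = 1267
1267 + 2442 = 3709

MMMDCCIX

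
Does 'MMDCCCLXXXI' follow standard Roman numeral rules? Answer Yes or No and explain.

'MMDCCCLXXXI': Check the rules: uses only the symbols I, V, X, L, C, D, M; no symbol is repeated more than three times in a row; V, L and D each appear at most once; no smaller symbol precedes a larger one (values never increase from left to right). Value: M (1000) + M (1000) + D (500) + C (100) + C (100) + C (100) + L (50) + X (10) + X (10) + X (10) + I (1) = 2881. So it is a valid standard Roman numeral.

Yes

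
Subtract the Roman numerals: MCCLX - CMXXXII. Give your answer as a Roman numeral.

MCCLX = 1260
CMXXXII = 932
1260 - 932 = 328

CCCXXVIII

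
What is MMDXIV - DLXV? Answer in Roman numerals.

MMDXIV = 2514
DLXV = 565
2514 - 565 = 1949

MCMXLIX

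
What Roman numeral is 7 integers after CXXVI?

CXXVI = 126
126 + 7 = 133

CXXXIII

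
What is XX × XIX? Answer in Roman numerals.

XX = 20
XIX = 19
20 × 19 = 380

CCCLXXX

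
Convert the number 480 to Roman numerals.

Convert 480 to Roman numerals:
  480 contains 1×400 (CD)
  80 contains 1×50 (L)
  30 contains 3×10 (XXX)

CDLXXX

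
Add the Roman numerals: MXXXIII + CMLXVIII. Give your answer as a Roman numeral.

MXXXIII = 1033
CMLXVIII = 968
1033 + 968 = 2001

MMI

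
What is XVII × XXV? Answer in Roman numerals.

XVII = 17
XXV = 25
17 × 25 = 425

CDXXV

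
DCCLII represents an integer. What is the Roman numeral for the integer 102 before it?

DCCLII = 752
752 - 102 = 650

DCL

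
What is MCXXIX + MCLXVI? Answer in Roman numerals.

MCXXIX = 1129
MCLXVI = 1166
1129 + 1166 = 2295

MMCCXCV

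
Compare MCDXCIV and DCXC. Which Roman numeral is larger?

MCDXCIV = 1494
DCXC = 690
1494 is larger

MCDXCIV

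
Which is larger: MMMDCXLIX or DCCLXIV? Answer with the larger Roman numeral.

MMMDCXLIX = 3649
DCCLXIV = 764
3649 is larger

MMMDCXLIX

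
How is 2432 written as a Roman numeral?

Convert 2432 to Roman numerals:
  2432 contains 2×1000 (MM)
  432 contains 1×400 (CD)
  32 contains 3×10 (XXX)
  2 contains 2×1 (II)

MMCDXXXII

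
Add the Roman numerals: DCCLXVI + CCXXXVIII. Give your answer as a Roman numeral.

DCCLXVI = 766
CCXXXVIII = 238
766 + 238 = 1004

MIV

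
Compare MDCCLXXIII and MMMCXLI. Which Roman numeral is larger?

MDCCLXXIII = 1773
MMMCXLI = 3141
3141 is larger

MMMCXLI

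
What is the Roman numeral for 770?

Convert 770 to Roman numerals:
  770 contains 1×500 (D)
  270 contains 2×100 (CC)
  70 contains 1×50 (L)
  20 contains 2×10 (XX)

DCCLXX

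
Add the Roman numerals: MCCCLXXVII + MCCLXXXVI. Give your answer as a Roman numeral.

MCCCLXXVII = 1377
MCCLXXXVI = 1286
1377 + 1286 = 2663

MMDCLXIII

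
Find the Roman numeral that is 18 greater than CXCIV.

CXCIV = 194
194 + 18 = 212

CCXII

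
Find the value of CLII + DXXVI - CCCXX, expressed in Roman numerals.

CLII = 152, DXXVI = 526, CCCXX = 320
152 + 526 = 678
678 - 320 = 358

CCCLVIII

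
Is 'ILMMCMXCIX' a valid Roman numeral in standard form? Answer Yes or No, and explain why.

'ILMMCMXCIX': Invalid subtractive combination: IL

No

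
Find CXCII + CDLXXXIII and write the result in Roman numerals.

CXCII = 192
CDLXXXIII = 483
192 + 483 = 675

DCLXXV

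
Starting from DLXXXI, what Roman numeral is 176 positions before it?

DLXXXI = 581
581 - 176 = 405

CDV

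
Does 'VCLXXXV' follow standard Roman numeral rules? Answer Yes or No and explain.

'VCLXXXV': V should not appear more than once

No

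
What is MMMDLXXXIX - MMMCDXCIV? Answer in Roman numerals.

MMMDLXXXIX = 3589
MMMCDXCIV = 3494
3589 - 3494 = 95

XCV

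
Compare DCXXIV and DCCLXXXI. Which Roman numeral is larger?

DCXXIV = 624
DCCLXXXI = 781
781 is larger

DCCLXXXI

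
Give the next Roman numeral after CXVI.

CXVI = 116, so the next integer is 116 + 1 = 117

CXVII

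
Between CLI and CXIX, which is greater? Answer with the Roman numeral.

CLI = 151
CXIX = 119
151 is larger

CLI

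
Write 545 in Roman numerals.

Convert 545 to Roman numerals:
  545 contains 1×500 (D)
  45 contains 1×40 (XL)
  5 contains 1×5 (V)

DXLV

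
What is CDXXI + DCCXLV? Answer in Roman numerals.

CDXXI = 421
DCCXLV = 745
421 + 745 = 1166

MCLXVI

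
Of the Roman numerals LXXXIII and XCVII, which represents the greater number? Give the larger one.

LXXXIII = 83
XCVII = 97
97 is larger

XCVII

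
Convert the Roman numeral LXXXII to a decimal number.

LXXXII: L=50, X=10, X=10, X=10, I=1, I=1
50 + 10 + 10 + 10 + 1 + 1 = 82

82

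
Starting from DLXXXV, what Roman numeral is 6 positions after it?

DLXXXV = 585
585 + 6 = 591

DXCI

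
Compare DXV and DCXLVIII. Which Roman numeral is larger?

DXV = 515
DCXLVIII = 648
648 is larger

DCXLVIII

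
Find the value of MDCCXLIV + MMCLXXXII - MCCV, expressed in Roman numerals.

MDCCXLIV = 1744, MMCLXXXII = 2182, MCCV = 1205
1744 + 2182 = 3926
3926 - 1205 = 2721

MMDCCXXI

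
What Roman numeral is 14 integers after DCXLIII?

DCXLIII = 643
643 + 14 = 657

DCLVII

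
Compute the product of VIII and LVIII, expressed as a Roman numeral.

VIII = 8
LVIII = 58
8 × 58 = 464

CDLXIV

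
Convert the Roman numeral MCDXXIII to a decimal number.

MCDXXIII: M=1000, CD=400, X=10, X=10, I=1, I=1, I=1
1000 + 400 + 10 + 10 + 1 + 1 + 1 = 1423

1423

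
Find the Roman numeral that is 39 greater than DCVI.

DCVI = 606
606 + 39 = 645

DCXLV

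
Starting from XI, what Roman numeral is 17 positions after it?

XI = 11
11 + 17 = 28

XXVIII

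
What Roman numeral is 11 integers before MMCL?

MMCL = 2150
2150 - 11 = 2139

MMCXXXIX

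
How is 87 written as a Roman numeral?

Convert 87 to Roman numerals:
  87 contains 1×50 (L)
  37 contains 3×10 (XXX)
  7 contains 1×5 (V)
  2 contains 2×1 (II)

LXXXVII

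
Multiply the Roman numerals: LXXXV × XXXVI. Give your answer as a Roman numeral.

LXXXV = 85
XXXVI = 36
85 × 36 = 3060

MMMLX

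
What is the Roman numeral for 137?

Convert 137 to Roman numerals:
  137 contains 1×100 (C)
  37 contains 3×10 (XXX)
  7 contains 1×5 (V)
  2 contains 2×1 (II)

CXXXVII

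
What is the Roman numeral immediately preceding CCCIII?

CCCIII = 303; previous is 302

CCCII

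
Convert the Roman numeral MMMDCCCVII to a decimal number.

MMMDCCCVII: M=1000, M=1000, M=1000, D=500, C=100, C=100, C=100, V=5, I=1, I=1
1000 + 1000 + 1000 + 500 + 100 + 100 + 100 + 5 + 1 + 1 = 3807

3807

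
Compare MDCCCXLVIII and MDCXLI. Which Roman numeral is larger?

MDCCCXLVIII = 1848
MDCXLI = 1641
1848 is larger

MDCCCXLVIII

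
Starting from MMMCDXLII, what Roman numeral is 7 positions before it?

MMMCDXLII = 3442
3442 - 7 = 3435

MMMCDXXXV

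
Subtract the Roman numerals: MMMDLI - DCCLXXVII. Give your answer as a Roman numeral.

MMMDLI = 3551
DCCLXXVII = 777
3551 - 777 = 2774

MMDCCLXXIV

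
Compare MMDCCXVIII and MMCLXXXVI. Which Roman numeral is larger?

MMDCCXVIII = 2718
MMCLXXXVI = 2186
2718 is larger

MMDCCXVIII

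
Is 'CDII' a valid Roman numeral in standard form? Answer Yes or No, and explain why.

'CDII': Check the rules: uses only the symbols I, V, X, L, C, D, M; no symbol is repeated more than three times in a row; V, L and D each appear at most once; the only place a smaller symbol precedes a larger one is the allowed subtractive pair CD, the symbol right after such a pair (if any) is smaller than the pair's first symbol, and otherwise the values never increase from left to right. Value: CD (400) + I (1) + I (1) = 402. So it is a valid standard Roman numeral.

Yes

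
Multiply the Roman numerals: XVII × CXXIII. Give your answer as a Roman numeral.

XVII = 17
CXXIII = 123
17 × 123 = 2091

MMXCI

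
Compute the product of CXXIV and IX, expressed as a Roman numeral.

CXXIV = 124
IX = 9
124 × 9 = 1116

MCXVI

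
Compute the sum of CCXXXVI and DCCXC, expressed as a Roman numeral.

CCXXXVI = 236
DCCXC = 790
236 + 790 = 1026

MXXVI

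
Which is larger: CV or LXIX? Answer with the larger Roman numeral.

CV = 105
LXIX = 69
105 is larger

CV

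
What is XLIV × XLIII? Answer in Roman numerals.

XLIV = 44
XLIII = 43
44 × 43 = 1892

MDCCCXCII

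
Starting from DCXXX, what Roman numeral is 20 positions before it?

DCXXX = 630
630 - 20 = 610

DCX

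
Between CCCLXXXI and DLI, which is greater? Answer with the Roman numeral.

CCCLXXXI = 381
DLI = 551
551 is larger

DLI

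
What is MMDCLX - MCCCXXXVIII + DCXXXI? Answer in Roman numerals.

MMDCLX = 2660, MCCCXXXVIII = 1338, DCXXXI = 631
2660 - 1338 = 1322
1322 + 631 = 1953

MCMLIII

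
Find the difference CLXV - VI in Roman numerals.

CLXV = 165
VI = 6
165 - 6 = 159

CLIX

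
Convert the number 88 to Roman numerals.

Convert 88 to Roman numerals:
  88 contains 1×50 (L)
  38 contains 3×10 (XXX)
  8 contains 1×5 (V)
  3 contains 3×1 (III)

LXXXVIII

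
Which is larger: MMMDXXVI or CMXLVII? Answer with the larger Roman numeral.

MMMDXXVI = 3526
CMXLVII = 947
3526 is larger

MMMDXXVI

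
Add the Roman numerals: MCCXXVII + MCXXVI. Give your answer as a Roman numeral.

MCCXXVII = 1227
MCXXVI = 1126
1227 + 1126 = 2353

MMCCCLIII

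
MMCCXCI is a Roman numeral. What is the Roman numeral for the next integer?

MMCCXCI = 2291, so the next integer is 2291 + 1 = 2292

MMCCXCII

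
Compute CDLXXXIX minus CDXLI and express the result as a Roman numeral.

CDLXXXIX = 489
CDXLI = 441
489 - 441 = 48

XLVIII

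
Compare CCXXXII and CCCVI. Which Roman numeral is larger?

CCXXXII = 232
CCCVI = 306
306 is larger

CCCVI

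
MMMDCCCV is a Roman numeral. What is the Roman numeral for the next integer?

MMMDCCCV = 3805; next is 3806

MMMDCCCVI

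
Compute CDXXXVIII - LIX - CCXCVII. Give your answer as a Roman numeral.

CDXXXVIII = 438, LIX = 59, CCXCVII = 297
438 - 59 = 379
379 - 297 = 82

LXXXII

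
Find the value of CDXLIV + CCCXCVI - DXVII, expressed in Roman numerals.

CDXLIV = 444, CCCXCVI = 396, DXVII = 517
444 + 396 = 840
840 - 517 = 323

CCCXXIII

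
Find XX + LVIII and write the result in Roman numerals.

XX = 20
LVIII = 58
20 + 58 = 78

LXXVIII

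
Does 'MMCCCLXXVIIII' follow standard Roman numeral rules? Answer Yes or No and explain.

'MMCCCLXXVIIII': More than 3 consecutive I's

No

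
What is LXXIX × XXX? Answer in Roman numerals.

LXXIX = 79
XXX = 30
79 × 30 = 2370

MMCCCLXX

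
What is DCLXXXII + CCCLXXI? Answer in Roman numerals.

DCLXXXII = 682
CCCLXXI = 371
682 + 371 = 1053

MLIII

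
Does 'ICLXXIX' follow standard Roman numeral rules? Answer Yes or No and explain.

'ICLXXIX': Invalid subtractive combination: IC

No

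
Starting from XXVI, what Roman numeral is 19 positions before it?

XXVI = 26
26 - 19 = 7

VII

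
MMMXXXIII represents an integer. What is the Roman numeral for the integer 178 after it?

MMMXXXIII = 3033
3033 + 178 = 3211

MMMCCXI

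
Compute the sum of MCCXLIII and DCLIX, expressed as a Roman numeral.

MCCXLIII = 1243
DCLIX = 659
1243 + 659 = 1902

MCMII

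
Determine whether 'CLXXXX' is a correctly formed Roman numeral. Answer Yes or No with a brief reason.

'CLXXXX': More than 3 consecutive X's

No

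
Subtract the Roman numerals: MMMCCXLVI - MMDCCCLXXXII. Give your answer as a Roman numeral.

MMMCCXLVI = 3246
MMDCCCLXXXII = 2882
3246 - 2882 = 364

CCCLXIV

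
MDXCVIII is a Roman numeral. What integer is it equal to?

MDXCVIII: M=1000, D=500, XC=90, V=5, I=1, I=1, I=1
1000 + 500 + 90 + 5 + 1 + 1 + 1 = 1598

1598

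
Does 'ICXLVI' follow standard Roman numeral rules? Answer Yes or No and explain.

'ICXLVI': Invalid subtractive combination: IC

No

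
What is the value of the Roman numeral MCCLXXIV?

MCCLXXIV: M=1000, C=100, C=100, L=50, X=10, X=10, IV=4
1000 + 100 + 100 + 50 + 10 + 10 + 4 = 1274

1274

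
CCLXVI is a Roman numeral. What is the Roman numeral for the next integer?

CCLXVI = 266; next is 267

CCLXVII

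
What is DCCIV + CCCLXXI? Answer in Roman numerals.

DCCIV = 704
CCCLXXI = 371
704 + 371 = 1075

MLXXV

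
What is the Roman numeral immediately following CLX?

CLX = 160; next is 161

CLXI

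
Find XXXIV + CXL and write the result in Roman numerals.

XXXIV = 34
CXL = 140
34 + 140 = 174

CLXXIV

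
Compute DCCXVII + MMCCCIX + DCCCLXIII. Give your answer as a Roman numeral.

DCCXVII = 717, MMCCCIX = 2309, DCCCLXIII = 863
717 + 2309 = 3026
3026 + 863 = 3889

MMMDCCCLXXXIX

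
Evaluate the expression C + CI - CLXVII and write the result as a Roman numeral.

C = 100, CI = 101, CLXVII = 167
100 + 101 = 201
201 - 167 = 34

XXXIV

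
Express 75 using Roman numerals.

Convert 75 to Roman numerals:
  75 contains 1×50 (L)
  25 contains 2×10 (XX)
  5 contains 1×5 (V)

LXXV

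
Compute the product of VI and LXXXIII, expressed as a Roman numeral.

VI = 6
LXXXIII = 83
6 × 83 = 498

CDXCVIII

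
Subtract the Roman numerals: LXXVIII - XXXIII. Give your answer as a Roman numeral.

LXXVIII = 78
XXXIII = 33
78 - 33 = 45

XLV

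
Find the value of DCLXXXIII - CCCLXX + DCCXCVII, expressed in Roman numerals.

DCLXXXIII = 683, CCCLXX = 370, DCCXCVII = 797
683 - 370 = 313
313 + 797 = 1110

MCX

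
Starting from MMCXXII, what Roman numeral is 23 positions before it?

MMCXXII = 2122
2122 - 23 = 2099

MMXCIX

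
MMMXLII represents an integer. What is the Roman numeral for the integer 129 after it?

MMMXLII = 3042
3042 + 129 = 3171

MMMCLXXI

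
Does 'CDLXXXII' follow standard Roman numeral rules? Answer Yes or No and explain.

'CDLXXXII': Check the rules: uses only the symbols I, V, X, L, C, D, M; no symbol is repeated more than three times in a row; V, L and D each appear at most once; the only place a smaller symbol precedes a larger one is the allowed subtractive pair CD, the symbol right after such a pair (if any) is smaller than the pair's first symbol, and otherwise the values never increase from left to right. Value: CD (400) + L (50) + X (10) + X (10) + X (10) + I (1) + I (1) = 482. So it is a valid standard Roman numeral.

Yes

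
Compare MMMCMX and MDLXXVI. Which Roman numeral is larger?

MMMCMX = 3910
MDLXXVI = 1576
3910 is larger

MMMCMX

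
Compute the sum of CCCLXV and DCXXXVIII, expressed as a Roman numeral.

CCCLXV = 365
DCXXXVIII = 638
365 + 638 = 1003

MIII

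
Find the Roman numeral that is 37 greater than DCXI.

DCXI = 611
611 + 37 = 648

DCXLVIII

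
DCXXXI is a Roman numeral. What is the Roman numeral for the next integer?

DCXXXI = 631; next is 632

DCXXXII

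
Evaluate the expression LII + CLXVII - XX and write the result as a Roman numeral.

LII = 52, CLXVII = 167, XX = 20
52 + 167 = 219
219 - 20 = 199

CXCIX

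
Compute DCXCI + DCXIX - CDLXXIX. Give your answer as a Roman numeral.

DCXCI = 691, DCXIX = 619, CDLXXIX = 479
691 + 619 = 1310
1310 - 479 = 831

DCCCXXXI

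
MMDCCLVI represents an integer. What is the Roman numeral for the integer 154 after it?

MMDCCLVI = 2756
2756 + 154 = 2910

MMCMX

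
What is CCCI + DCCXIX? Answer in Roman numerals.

CCCI = 301
DCCXIX = 719
301 + 719 = 1020

MXX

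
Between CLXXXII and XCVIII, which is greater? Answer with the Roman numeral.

CLXXXII = 182
XCVIII = 98
182 is larger

CLXXXII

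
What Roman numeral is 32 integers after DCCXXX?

DCCXXX = 730
730 + 32 = 762

DCCLXII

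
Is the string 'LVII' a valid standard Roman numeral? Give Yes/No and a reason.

'LVII': Check the rules: uses only the symbols I, V, X, L, C, D, M; no symbol is repeated more than three times in a row; V, L and D each appear at most once; no smaller symbol precedes a larger one (values never increase from left to right). Value: L (50) + V (5) + I (1) + I (1) = 57. So it is a valid standard Roman numeral.

Yes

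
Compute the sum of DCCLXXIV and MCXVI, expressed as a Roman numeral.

DCCLXXIV = 774
MCXVI = 1116
774 + 1116 = 1890

MDCCCXC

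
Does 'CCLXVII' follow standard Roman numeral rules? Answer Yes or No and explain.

'CCLXVII': Check the rules: uses only the symbols I, V, X, L, C, D, M; no symbol is repeated more than three times in a row; V, L and D each appear at most once; no smaller symbol precedes a larger one (values never increase from left to right). Value: C (100) + C (100) + L (50) + X (10) + V (5) + I (1) + I (1) = 267. So it is a valid standard Roman numeral.

Yes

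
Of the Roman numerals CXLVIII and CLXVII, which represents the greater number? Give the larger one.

CXLVIII = 148
CLXVII = 167
167 is larger

CLXVII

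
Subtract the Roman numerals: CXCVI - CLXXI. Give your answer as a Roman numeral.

CXCVI = 196
CLXXI = 171
196 - 171 = 25

XXV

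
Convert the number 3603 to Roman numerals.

Convert 3603 to Roman numerals:
  3603 contains 3×1000 (MMM)
  603 contains 1×500 (D)
  103 contains 1×100 (C)
  3 contains 3×1 (III)

MMMDCIII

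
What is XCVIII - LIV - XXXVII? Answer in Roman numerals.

XCVIII = 98, LIV = 54, XXXVII = 37
98 - 54 = 44
44 - 37 = 7

VII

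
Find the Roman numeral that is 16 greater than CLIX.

CLIX = 159
159 + 16 = 175

CLXXV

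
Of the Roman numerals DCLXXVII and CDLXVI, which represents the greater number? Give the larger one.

DCLXXVII = 677
CDLXVI = 466
677 is larger

DCLXXVII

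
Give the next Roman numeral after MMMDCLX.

MMMDCLX = 3660; next is 3661

MMMDCLXI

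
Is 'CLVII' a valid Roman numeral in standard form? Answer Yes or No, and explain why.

'CLVII': Check the rules: uses only the symbols I, V, X, L, C, D, M; no symbol is repeated more than three times in a row; V, L and D each appear at most once; no smaller symbol precedes a larger one (values never increase from left to right). Value: C (100) + L (50) + V (5) + I (1) + I (1) = 157. So it is a valid standard Roman numeral.

Yes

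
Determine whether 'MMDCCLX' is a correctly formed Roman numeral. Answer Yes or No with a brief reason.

'MMDCCLX': Check the rules: uses only the symbols I, V, X, L, C, D, M; no symbol is repeated more than three times in a row; V, L and D each appear at most once; no smaller symbol precedes a larger one (values never increase from left to right). Value: M (1000) + M (1000) + D (500) + C (100) + C (100) + L (50) + X (10) = 2760. So it is a valid standard Roman numeral.

Yes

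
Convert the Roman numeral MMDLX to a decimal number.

MMDLX: M=1000, M=1000, D=500, L=50, X=10
1000 + 1000 + 500 + 50 + 10 = 2560

2560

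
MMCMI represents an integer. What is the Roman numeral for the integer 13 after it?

MMCMI = 2901
2901 + 13 = 2914

MMCMXIV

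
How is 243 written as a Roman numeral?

Convert 243 to Roman numerals:
  243 contains 2×100 (CC)
  43 contains 1×40 (XL)
  3 contains 3×1 (III)

CCXLIII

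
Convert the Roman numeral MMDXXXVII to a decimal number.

MMDXXXVII: M=1000, M=1000, D=500, X=10, X=10, X=10, V=5, I=1, I=1
1000 + 1000 + 500 + 10 + 10 + 10 + 5 + 1 + 1 = 2537

2537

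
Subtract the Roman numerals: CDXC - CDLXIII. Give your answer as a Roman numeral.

CDXC = 490
CDLXIII = 463
490 - 463 = 27

XXVII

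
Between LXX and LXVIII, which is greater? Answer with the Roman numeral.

LXX = 70
LXVIII = 68
70 is larger

LXX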